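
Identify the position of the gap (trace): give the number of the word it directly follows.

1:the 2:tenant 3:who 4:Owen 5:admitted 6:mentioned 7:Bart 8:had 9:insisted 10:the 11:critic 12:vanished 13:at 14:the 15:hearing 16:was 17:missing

5

The displaced element is "the tenant" (word 2).
It is linked across 1 clause boundary (Ø).
It functions as the subject of "mentioned", so the gap sits immediately after word 5 ("admitted").
Base order: Owen admitted the tenant mentioned Bart had insisted the critic vanished at the hearing.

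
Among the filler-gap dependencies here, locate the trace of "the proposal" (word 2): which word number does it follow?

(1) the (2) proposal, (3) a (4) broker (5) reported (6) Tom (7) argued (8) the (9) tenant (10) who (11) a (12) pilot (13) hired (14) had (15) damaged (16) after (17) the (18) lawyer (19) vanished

The displaced element is "the proposal" (word 2).
It is linked across 2 clause boundaries (Ø → Ø).
It functions as the direct object of "damaged", so the gap sits immediately after word 15 ("damaged").
Base order: A broker reported Tom argued the tenant who a pilot hired had damaged the proposal after the lawyer vanished.

15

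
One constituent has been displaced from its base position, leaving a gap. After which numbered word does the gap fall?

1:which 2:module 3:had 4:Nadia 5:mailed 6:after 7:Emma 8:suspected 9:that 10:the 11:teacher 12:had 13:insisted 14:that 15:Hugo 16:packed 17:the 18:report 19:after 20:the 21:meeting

The displaced element is "which module" (word 2).
It functions as the direct object of "mailed", so the gap sits immediately after word 5 ("mailed").
Base order: Nadia had mailed which module after Emma suspected that the teacher had insisted that Hugo packed the report after the meeting.

5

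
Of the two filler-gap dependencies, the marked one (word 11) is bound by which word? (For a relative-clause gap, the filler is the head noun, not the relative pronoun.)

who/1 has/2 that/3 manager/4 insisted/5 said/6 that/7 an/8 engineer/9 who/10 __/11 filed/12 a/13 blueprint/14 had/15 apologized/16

9

The marked gap is inside the relative clause, the subject of "filed".
Its filler is the head noun "engineer" (via "who"), at word 9.
(The other dependency links word 1 to a gap after word 5.)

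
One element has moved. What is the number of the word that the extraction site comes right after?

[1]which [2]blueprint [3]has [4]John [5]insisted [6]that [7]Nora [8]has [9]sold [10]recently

9

The displaced element is "which blueprint" (word 2).
It is linked across 1 clause boundary (that).
It functions as the direct object of "sold", so the gap sits immediately after word 9 ("sold").
Base order: John has insisted that Nora has sold which blueprint recently.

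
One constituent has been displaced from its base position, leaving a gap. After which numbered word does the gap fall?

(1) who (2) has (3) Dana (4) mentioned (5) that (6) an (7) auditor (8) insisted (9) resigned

8

The displaced element is "who" (word 1).
It is linked across 2 clause boundaries (that → Ø).
It functions as the subject of "resigned", so the gap sits immediately after word 8 ("insisted").
Base order: Dana has mentioned that an auditor insisted who resigned.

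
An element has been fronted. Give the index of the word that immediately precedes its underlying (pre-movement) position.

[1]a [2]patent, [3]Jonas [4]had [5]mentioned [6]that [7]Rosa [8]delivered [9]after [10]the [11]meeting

The displaced element is "a patent" (word 2).
It is linked across 1 clause boundary (that).
It functions as the direct object of "delivered", so the gap sits immediately after word 8 ("delivered").
Base order: Jonas had mentioned that Rosa delivered a patent after the meeting.

8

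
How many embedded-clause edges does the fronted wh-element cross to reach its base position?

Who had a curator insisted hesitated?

"who" is extracted from the subject of "hesitated".
Boundaries crossed, outermost first: [Ø] — 1 in total.

1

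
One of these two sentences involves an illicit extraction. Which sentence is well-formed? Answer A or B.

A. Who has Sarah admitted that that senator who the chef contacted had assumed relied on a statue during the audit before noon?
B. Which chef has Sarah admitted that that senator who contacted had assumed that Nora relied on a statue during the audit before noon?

In B, the wh-phrase is extracted from inside a complex-NP island (relative clause) (introduced by "who"), which blocks movement.
In A, the extraction path crosses only that-complement boundaries, which are transparent.
So A is grammatical.

A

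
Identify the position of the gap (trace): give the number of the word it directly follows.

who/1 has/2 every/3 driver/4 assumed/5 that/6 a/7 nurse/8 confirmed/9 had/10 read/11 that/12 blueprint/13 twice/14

9

The displaced element is "who" (word 1).
It is linked across 2 clause boundaries (that → Ø).
It functions as the subject of "read", so the gap sits immediately after word 9 ("confirmed").
Base order: Every driver has assumed that a nurse confirmed that who had read that blueprint twice.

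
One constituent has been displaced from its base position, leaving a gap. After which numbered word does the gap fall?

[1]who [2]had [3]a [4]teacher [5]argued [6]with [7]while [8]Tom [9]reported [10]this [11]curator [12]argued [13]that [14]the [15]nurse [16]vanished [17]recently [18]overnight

The displaced element is "who" (word 1).
It functions as the object of the preposition "with" of "argued", so the gap sits immediately after word 6 ("with").
Base order: A teacher had argued with who while Tom reported this curator argued that the nurse vanished recently overnight.

6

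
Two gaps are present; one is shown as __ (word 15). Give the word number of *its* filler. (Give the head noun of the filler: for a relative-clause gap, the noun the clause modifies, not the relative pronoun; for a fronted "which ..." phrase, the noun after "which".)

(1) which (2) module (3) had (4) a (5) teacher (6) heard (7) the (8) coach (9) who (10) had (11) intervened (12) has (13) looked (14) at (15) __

2

The marked gap is the object of the preposition "at" of "looked".
Its filler is the fronted wh-phrase "which module", at word 2.
(The other dependency links word 8 to a gap after word 9.)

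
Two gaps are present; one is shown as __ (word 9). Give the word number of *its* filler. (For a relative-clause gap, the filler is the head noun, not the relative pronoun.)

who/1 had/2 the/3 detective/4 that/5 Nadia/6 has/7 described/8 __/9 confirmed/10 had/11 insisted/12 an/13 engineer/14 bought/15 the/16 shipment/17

The marked gap is inside the relative clause, the direct object of "described".
Its filler is the head noun "detective" (via "that"), at word 4.
(The other dependency links word 1 to a gap after word 10.)

4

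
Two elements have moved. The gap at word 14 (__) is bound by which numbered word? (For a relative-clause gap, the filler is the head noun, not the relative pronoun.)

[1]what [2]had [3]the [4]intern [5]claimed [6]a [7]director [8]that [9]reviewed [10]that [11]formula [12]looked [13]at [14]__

1

The marked gap is the object of the preposition "at" of "looked".
Its filler is the fronted wh-phrase "what", at word 1.
(The other dependency links word 7 to a gap after word 8.)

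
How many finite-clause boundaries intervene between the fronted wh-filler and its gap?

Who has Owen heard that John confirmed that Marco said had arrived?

"who" is extracted from the subject of "arrived".
Boundaries crossed, outermost first: [that], [that], [Ø] — 3 in total.

3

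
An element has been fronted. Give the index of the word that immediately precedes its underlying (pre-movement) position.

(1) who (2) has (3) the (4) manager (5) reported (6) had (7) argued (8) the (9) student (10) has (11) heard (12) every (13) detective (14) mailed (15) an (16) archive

The displaced element is "who" (word 1).
It is linked across 1 clause boundary (Ø).
It functions as the subject of "argued", so the gap sits immediately after word 5 ("reported").
Base order: The manager has reported that who had argued the student has heard every detective mailed an archive.

5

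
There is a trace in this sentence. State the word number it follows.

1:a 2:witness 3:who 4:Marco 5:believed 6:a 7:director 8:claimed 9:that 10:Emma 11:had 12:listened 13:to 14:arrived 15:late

13

The displaced element is "a witness" (word 2).
It is linked across 2 clause boundaries (Ø → that).
It functions as the object of the preposition "to" of "listened", so the gap sits immediately after word 13 ("to").
Base order: Marco believed a director claimed that Emma had listened to a witness.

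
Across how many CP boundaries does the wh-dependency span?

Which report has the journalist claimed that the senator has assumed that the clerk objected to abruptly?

"which report" is extracted from the PP object of "objected".
Boundaries crossed, outermost first: [that], [that] — 2 in total.

2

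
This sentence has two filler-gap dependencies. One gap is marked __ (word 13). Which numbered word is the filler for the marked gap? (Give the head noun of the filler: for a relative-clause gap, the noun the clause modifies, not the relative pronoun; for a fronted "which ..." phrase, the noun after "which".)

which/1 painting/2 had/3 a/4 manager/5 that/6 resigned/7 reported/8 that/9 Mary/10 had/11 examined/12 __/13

2

The marked gap is the direct object of "examined".
Its filler is the fronted wh-phrase "which painting", at word 2.
(The other dependency links word 5 to a gap after word 6.)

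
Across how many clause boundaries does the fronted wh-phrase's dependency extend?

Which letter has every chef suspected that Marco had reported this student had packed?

"which letter" is extracted from the object of "packed".
Boundaries crossed, outermost first: [that], [Ø] — 2 in total.

2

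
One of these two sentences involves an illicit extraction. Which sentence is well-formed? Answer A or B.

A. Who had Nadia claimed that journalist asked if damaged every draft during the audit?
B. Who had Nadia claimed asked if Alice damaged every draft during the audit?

In A, the wh-phrase is extracted from inside a wh-island (introduced by "if"), which blocks movement.
In B, the extraction path crosses only that-complement boundaries, which are transparent.
So B is grammatical.

B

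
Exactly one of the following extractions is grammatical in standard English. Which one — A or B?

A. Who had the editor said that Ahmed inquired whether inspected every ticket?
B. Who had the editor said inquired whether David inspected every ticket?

In A, the wh-phrase is extracted from inside a wh-island (introduced by "whether"), which blocks movement.
In B, the extraction path crosses only that-complement boundaries, which are transparent.
So B is grammatical.

B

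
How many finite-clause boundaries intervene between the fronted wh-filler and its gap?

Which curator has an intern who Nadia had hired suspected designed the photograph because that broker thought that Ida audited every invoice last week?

1

"which curator" is extracted from the subject of "designed".
Boundaries crossed, outermost first: [Ø] — 1 in total.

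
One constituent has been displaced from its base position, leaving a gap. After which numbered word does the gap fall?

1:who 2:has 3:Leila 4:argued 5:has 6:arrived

The displaced element is "who" (word 1).
It is linked across 1 clause boundary (Ø).
It functions as the subject of "arrived", so the gap sits immediately after word 4 ("argued").
Base order: Leila has argued that who has arrived.

4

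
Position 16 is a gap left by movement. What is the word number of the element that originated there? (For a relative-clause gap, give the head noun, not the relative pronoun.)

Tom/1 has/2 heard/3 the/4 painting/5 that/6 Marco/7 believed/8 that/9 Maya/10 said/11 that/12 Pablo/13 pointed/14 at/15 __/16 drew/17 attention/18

5

The gap at 16 is the prepositional object of "pointed", inside a relative clause.
The relative pronoun is "that" (word 6); it is bound by the head noun immediately before it.
Its filler is the head noun "painting", at word 5.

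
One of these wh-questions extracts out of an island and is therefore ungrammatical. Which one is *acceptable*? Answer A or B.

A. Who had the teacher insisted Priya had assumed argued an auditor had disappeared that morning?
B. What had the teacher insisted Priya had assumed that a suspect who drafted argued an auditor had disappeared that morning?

A

In B, the wh-phrase is extracted from inside a complex-NP island (relative clause) (introduced by "who"), which blocks movement.
In A, the extraction path crosses only that-complement boundaries, which are transparent.
So A is grammatical.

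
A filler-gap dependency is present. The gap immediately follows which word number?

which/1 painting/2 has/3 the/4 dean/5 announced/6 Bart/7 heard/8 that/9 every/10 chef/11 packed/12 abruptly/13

The displaced element is "which painting" (word 2).
It is linked across 2 clause boundaries (Ø → that).
It functions as the direct object of "packed", so the gap sits immediately after word 12 ("packed").
Base order: The dean has announced Bart heard that every chef packed which painting abruptly.

12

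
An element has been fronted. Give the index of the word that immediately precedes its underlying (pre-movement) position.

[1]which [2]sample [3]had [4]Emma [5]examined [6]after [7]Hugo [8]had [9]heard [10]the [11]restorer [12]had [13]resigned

5

The displaced element is "which sample" (word 2).
It functions as the direct object of "examined", so the gap sits immediately after word 5 ("examined").
Base order: Emma had examined which sample after Hugo had heard the restorer had resigned.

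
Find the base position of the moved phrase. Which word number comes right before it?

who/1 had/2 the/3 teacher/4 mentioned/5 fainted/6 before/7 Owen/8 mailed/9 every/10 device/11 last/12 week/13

The displaced element is "who" (word 1).
It is linked across 1 clause boundary (Ø).
It functions as the subject of "fainted", so the gap sits immediately after word 5 ("mentioned").
Base order: The teacher had mentioned who fainted before Owen mailed every device last week.

5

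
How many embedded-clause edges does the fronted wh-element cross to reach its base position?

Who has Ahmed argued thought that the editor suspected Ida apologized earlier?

1

"who" is extracted from the subject of "thought".
Boundaries crossed, outermost first: [Ø] — 1 in total.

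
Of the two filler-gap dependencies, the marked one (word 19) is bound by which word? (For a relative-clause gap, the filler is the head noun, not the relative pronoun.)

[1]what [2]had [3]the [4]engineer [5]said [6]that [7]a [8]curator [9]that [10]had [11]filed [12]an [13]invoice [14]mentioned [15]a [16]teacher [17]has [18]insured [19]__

1

The marked gap is the direct object of "insured".
Its filler is the fronted wh-phrase "what", at word 1.
(The other dependency links word 8 to a gap after word 9.)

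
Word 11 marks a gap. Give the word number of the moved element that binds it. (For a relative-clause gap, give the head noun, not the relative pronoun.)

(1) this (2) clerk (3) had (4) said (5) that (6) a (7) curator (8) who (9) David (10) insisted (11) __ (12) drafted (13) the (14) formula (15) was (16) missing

The gap at 11 is the subject of "drafted", inside a relative clause.
The relative pronoun is "who" (word 8); it is bound by the head noun immediately before it.
Its filler is the head noun "curator", at word 7.

7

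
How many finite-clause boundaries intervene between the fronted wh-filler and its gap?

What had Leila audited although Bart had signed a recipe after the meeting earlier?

"what" originates inside the matrix clause — no clause boundary is crossed.

0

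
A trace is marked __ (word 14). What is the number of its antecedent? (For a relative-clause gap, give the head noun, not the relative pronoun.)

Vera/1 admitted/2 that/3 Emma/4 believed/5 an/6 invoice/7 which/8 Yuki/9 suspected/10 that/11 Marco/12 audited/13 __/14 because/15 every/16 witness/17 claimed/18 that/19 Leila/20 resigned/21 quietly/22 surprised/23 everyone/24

The gap at 14 is the object of "audited", inside a relative clause.
The relative pronoun is "which" (word 8); it is bound by the head noun immediately before it.
Its filler is the head noun "invoice", at word 7.

7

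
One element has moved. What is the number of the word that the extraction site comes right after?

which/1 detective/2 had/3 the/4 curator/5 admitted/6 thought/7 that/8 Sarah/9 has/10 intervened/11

The displaced element is "which detective" (word 2).
It is linked across 1 clause boundary (Ø).
It functions as the subject of "thought", so the gap sits immediately after word 6 ("admitted").
Base order: The curator had admitted which detective thought that Sarah has intervened.

6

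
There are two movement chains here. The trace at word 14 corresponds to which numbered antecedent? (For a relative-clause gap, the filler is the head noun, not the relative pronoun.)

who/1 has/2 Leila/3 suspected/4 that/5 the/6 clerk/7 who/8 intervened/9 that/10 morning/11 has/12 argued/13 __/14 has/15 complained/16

1

The marked gap is the subject of "complained".
Its filler is the fronted wh-phrase "who", at word 1.
(The other dependency links word 7 to a gap after word 8.)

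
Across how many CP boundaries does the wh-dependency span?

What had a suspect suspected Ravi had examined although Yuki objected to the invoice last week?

"what" is extracted from the object of "examined".
Boundaries crossed, outermost first: [Ø] — 1 in total.

1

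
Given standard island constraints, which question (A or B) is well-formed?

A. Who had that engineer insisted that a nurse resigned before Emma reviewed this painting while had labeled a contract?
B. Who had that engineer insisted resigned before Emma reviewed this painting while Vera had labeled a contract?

In A, the wh-phrase is extracted from inside an adjunct island (introduced by "before"), which blocks movement.
In B, the extraction path crosses only that-complement boundaries, which are transparent.
So B is grammatical.

B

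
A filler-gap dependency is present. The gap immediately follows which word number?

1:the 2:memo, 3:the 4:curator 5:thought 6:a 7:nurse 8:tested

8

The displaced element is "the memo" (word 2).
It is linked across 1 clause boundary (Ø).
It functions as the direct object of "tested", so the gap sits immediately after word 8 ("tested").
Base order: The curator thought a nurse tested the memo.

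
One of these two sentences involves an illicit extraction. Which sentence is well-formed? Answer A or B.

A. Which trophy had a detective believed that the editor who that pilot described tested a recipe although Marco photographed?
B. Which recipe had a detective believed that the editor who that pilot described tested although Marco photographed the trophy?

In A, the wh-phrase is extracted from inside an adjunct island (introduced by "although"), which blocks movement.
In B, the extraction path crosses only that-complement boundaries, which are transparent.
So B is grammatical.

B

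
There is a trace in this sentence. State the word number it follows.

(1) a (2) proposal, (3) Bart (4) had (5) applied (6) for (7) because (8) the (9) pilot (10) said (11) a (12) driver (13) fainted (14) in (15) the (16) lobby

6

The displaced element is "a proposal" (word 2).
It functions as the object of the preposition "for" of "applied", so the gap sits immediately after word 6 ("for").
Base order: Bart had applied for a proposal because the pilot said a driver fainted in the lobby.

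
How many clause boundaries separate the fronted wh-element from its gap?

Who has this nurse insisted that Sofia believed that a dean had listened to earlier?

"who" is extracted from the PP object of "listened".
Boundaries crossed, outermost first: [that], [that] — 2 in total.

2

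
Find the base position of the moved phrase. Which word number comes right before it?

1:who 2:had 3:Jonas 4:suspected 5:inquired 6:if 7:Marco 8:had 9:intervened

The displaced element is "who" (word 1).
It is linked across 1 clause boundary (Ø).
It functions as the subject of "inquired", so the gap sits immediately after word 4 ("suspected").
Base order: Jonas had suspected that who inquired if Marco had intervened.

4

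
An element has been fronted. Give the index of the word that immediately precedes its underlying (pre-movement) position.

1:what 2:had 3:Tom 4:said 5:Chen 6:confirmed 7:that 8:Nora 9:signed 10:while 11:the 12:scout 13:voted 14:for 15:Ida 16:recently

The displaced element is "what" (word 1).
It is linked across 2 clause boundaries (Ø → that).
It functions as the direct object of "signed", so the gap sits immediately after word 9 ("signed").
Base order: Tom had said Chen confirmed that Nora signed what while the scout voted for Ida recently.

9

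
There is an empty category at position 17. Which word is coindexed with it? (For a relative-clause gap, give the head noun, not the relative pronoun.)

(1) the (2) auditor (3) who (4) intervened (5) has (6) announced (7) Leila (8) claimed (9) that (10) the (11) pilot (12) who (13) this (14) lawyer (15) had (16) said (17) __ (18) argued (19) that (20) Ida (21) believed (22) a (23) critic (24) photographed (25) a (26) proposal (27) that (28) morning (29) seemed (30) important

11

The gap at 17 is the subject of "argued", inside a relative clause.
The relative pronoun is "who" (word 12); it is bound by the head noun immediately before it.
Its filler is the head noun "pilot", at word 11.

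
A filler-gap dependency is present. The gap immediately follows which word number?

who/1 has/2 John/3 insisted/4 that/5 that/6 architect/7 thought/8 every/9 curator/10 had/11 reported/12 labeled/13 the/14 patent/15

The displaced element is "who" (word 1).
It is linked across 3 clause boundaries (that → Ø → Ø).
It functions as the subject of "labeled", so the gap sits immediately after word 12 ("reported").
Base order: John has insisted that that architect thought every curator had reported that who labeled the patent.

12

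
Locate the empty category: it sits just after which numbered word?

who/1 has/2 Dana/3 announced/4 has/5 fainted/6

The displaced element is "who" (word 1).
It is linked across 1 clause boundary (Ø).
It functions as the subject of "fainted", so the gap sits immediately after word 4 ("announced").
Base order: Dana has announced that who has fainted.

4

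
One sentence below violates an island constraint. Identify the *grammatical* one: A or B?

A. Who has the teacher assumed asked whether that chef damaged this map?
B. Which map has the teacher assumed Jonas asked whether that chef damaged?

A

In B, the wh-phrase is extracted from inside a wh-island (introduced by "whether"), which blocks movement.
In A, the extraction path crosses only that-complement boundaries, which are transparent.
So A is grammatical.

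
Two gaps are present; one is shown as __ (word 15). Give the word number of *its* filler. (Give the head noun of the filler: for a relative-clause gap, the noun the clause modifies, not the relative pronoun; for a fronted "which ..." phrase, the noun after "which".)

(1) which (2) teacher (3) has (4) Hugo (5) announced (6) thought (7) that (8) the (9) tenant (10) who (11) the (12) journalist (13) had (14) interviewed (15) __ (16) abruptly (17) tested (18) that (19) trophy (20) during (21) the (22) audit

The marked gap is inside the relative clause, the direct object of "interviewed".
Its filler is the head noun "tenant" (via "who"), at word 9.
(The other dependency links word 2 to a gap after word 5.)

9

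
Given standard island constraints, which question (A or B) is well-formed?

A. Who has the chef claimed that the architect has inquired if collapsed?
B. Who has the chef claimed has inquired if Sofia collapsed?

B

In A, the wh-phrase is extracted from inside a wh-island (introduced by "if"), which blocks movement.
In B, the extraction path crosses only that-complement boundaries, which are transparent.
So B is grammatical.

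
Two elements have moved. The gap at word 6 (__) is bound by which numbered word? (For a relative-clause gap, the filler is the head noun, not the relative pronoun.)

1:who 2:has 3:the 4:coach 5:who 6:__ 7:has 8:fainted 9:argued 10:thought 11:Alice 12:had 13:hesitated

4

The marked gap is inside the relative clause, the subject of "fainted".
Its filler is the head noun "coach" (via "who"), at word 4.
(The other dependency links word 1 to a gap after word 9.)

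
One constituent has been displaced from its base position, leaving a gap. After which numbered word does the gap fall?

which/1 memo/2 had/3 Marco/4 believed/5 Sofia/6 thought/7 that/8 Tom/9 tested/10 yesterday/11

The displaced element is "which memo" (word 2).
It is linked across 2 clause boundaries (Ø → that).
It functions as the direct object of "tested", so the gap sits immediately after word 10 ("tested").
Base order: Marco had believed Sofia thought that Tom tested which memo yesterday.

10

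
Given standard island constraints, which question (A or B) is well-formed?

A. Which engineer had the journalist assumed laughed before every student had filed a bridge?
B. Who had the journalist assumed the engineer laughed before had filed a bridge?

In B, the wh-phrase is extracted from inside an adjunct island (introduced by "before"), which blocks movement.
In A, the extraction path crosses only that-complement boundaries, which are transparent.
So A is grammatical.

A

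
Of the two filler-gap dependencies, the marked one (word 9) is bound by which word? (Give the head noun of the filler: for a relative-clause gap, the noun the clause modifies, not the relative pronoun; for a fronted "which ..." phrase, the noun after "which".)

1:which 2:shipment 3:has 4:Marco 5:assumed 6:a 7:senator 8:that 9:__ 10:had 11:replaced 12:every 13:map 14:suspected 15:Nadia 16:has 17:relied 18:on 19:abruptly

The marked gap is inside the relative clause, the subject of "replaced".
Its filler is the head noun "senator" (via "that"), at word 7.
(The other dependency links word 2 to a gap after word 18.)

7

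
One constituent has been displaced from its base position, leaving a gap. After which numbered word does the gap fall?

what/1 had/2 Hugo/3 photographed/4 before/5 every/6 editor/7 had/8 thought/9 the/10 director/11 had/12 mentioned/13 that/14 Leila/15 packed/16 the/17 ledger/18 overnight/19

4

The displaced element is "what" (word 1).
It functions as the direct object of "photographed", so the gap sits immediately after word 4 ("photographed").
Base order: Hugo had photographed what before every editor had thought the director had mentioned that Leila packed the ledger overnight.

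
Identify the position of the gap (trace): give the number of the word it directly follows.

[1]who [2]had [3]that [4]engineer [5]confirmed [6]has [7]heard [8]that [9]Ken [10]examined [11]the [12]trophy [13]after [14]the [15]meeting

5

The displaced element is "who" (word 1).
It is linked across 1 clause boundary (Ø).
It functions as the subject of "heard", so the gap sits immediately after word 5 ("confirmed").
Base order: That engineer had confirmed who has heard that Ken examined the trophy after the meeting.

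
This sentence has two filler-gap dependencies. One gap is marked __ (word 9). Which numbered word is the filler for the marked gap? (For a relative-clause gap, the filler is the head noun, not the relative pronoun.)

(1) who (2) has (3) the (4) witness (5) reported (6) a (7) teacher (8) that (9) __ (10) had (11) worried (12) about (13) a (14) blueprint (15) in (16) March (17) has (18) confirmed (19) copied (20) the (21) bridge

The marked gap is inside the relative clause, the subject of "worried".
Its filler is the head noun "teacher" (via "that"), at word 7.
(The other dependency links word 1 to a gap after word 18.)

7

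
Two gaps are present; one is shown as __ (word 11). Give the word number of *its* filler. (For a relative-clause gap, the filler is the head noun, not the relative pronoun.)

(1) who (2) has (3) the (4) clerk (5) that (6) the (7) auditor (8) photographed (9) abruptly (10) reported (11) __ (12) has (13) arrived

The marked gap is the subject of "arrived".
Its filler is the fronted wh-phrase "who", at word 1.
(The other dependency links word 4 to a gap after word 8.)

1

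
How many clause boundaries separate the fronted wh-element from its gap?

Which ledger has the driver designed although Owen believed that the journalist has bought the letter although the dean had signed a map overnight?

"which ledger" originates inside the matrix clause — no clause boundary is crossed.

0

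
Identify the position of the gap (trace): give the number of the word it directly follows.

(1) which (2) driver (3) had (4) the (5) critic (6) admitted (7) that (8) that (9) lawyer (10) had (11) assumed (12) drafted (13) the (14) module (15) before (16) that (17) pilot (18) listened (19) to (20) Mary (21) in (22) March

The displaced element is "which driver" (word 2).
It is linked across 2 clause boundaries (that → Ø).
It functions as the subject of "drafted", so the gap sits immediately after word 11 ("assumed").
Base order: The critic had admitted that that lawyer had assumed that which driver drafted the module before that pilot listened to Mary in March.

11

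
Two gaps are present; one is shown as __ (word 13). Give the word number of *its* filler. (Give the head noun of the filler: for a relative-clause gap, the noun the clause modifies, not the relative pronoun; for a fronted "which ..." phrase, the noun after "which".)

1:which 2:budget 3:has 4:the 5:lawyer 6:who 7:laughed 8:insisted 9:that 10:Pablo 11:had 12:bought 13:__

The marked gap is the direct object of "bought".
Its filler is the fronted wh-phrase "which budget", at word 2.
(The other dependency links word 5 to a gap after word 6.)

2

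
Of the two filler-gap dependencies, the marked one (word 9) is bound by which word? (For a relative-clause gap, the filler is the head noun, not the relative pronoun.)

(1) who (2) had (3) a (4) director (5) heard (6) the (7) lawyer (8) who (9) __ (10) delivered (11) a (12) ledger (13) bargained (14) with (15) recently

The marked gap is inside the relative clause, the subject of "delivered".
Its filler is the head noun "lawyer" (via "who"), at word 7.
(The other dependency links word 1 to a gap after word 14.)

7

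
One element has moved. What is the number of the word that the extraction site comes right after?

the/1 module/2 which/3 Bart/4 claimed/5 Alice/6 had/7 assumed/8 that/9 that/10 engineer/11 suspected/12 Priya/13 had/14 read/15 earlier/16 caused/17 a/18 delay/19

15

The displaced element is "the module" (word 2).
It is linked across 3 clause boundaries (Ø → that → Ø).
It functions as the direct object of "read", so the gap sits immediately after word 15 ("read").
Base order: Bart claimed Alice had assumed that that engineer suspected Priya had read the module earlier.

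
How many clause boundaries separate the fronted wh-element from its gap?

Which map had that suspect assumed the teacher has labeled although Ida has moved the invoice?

1

"which map" is extracted from the object of "labeled".
Boundaries crossed, outermost first: [Ø] — 1 in total.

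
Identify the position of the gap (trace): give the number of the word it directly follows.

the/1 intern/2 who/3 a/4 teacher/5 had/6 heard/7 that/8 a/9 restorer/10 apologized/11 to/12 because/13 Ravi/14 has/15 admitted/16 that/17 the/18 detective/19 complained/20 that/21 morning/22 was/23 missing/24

12

The displaced element is "the intern" (word 2).
It is linked across 1 clause boundary (that).
It functions as the object of the preposition "to" of "apologized", so the gap sits immediately after word 12 ("to").
Base order: A teacher had heard that a restorer apologized to the intern because Ravi has admitted that the detective complained that morning.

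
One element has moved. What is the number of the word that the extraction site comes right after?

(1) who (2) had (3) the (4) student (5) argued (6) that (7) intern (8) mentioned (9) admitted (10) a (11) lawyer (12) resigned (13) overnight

8

The displaced element is "who" (word 1).
It is linked across 2 clause boundaries (Ø → Ø).
It functions as the subject of "admitted", so the gap sits immediately after word 8 ("mentioned").
Base order: The student had argued that intern mentioned that who admitted a lawyer resigned overnight.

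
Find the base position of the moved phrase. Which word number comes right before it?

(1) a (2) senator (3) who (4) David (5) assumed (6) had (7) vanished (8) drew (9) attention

5

The displaced element is "a senator" (word 2).
It is linked across 1 clause boundary (Ø).
It functions as the subject of "vanished", so the gap sits immediately after word 5 ("assumed").
Base order: David assumed that a senator had vanished.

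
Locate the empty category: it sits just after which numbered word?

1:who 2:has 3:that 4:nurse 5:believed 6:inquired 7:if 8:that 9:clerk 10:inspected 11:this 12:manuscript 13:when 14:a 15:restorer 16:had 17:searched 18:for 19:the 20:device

5

The displaced element is "who" (word 1).
It is linked across 1 clause boundary (Ø).
It functions as the subject of "inquired", so the gap sits immediately after word 5 ("believed").
Base order: That nurse has believed that who inquired if that clerk inspected this manuscript when a restorer had searched for the device.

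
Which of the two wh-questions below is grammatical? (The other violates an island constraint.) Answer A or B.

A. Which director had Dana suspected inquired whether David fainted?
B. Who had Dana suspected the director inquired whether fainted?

In B, the wh-phrase is extracted from inside a wh-island (introduced by "whether"), which blocks movement.
In A, the extraction path crosses only that-complement boundaries, which are transparent.
So A is grammatical.

A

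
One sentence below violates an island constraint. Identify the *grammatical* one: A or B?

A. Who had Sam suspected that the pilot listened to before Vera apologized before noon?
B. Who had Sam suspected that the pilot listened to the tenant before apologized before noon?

In B, the wh-phrase is extracted from inside an adjunct island (introduced by "before"), which blocks movement.
In A, the extraction path crosses only that-complement boundaries, which are transparent.
So A is grammatical.

A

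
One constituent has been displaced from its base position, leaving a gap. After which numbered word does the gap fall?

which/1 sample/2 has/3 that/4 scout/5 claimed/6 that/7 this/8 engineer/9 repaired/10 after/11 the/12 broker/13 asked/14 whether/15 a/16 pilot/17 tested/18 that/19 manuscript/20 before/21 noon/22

10

The displaced element is "which sample" (word 2).
It is linked across 1 clause boundary (that).
It functions as the direct object of "repaired", so the gap sits immediately after word 10 ("repaired").
Base order: That scout has claimed that this engineer repaired which sample after the broker asked whether a pilot tested that manuscript before noon.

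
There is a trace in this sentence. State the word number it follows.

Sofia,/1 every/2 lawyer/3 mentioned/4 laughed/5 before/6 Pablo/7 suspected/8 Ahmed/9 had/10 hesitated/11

4

The displaced element is "Sofia" (word 1).
It is linked across 1 clause boundary (Ø).
It functions as the subject of "laughed", so the gap sits immediately after word 4 ("mentioned").
Base order: Every lawyer mentioned that Sofia laughed before Pablo suspected Ahmed had hesitated.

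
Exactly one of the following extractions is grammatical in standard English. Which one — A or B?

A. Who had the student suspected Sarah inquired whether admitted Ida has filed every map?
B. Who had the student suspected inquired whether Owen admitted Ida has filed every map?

B

In A, the wh-phrase is extracted from inside a wh-island (introduced by "whether"), which blocks movement.
In B, the extraction path crosses only that-complement boundaries, which are transparent.
So B is grammatical.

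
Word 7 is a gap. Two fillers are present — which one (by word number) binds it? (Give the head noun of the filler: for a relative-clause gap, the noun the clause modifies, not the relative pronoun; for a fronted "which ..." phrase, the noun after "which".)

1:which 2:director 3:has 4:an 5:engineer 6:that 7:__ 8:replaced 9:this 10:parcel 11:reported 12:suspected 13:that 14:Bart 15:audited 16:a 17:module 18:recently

5

The marked gap is inside the relative clause, the subject of "replaced".
Its filler is the head noun "engineer" (via "that"), at word 5.
(The other dependency links word 2 to a gap after word 11.)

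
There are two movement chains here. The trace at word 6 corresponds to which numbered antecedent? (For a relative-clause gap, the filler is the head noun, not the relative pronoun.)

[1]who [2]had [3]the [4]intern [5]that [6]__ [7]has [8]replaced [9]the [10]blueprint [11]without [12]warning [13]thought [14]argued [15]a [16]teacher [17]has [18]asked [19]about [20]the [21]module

The marked gap is inside the relative clause, the subject of "replaced".
Its filler is the head noun "intern" (via "that"), at word 4.
(The other dependency links word 1 to a gap after word 13.)

4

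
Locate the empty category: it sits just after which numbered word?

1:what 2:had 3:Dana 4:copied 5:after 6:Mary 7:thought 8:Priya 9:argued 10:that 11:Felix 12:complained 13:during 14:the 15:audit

The displaced element is "what" (word 1).
It functions as the direct object of "copied", so the gap sits immediately after word 4 ("copied").
Base order: Dana had copied what after Mary thought Priya argued that Felix complained during the audit.

4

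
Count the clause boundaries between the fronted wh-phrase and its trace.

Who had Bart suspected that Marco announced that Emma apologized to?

2

"who" is extracted from the PP object of "apologized".
Boundaries crossed, outermost first: [that], [that] — 2 in total.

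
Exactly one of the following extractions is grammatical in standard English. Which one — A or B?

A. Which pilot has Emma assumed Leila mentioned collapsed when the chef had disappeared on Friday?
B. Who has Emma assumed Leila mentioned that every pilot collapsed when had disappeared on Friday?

A

In B, the wh-phrase is extracted from inside an adjunct island (introduced by "when"), which blocks movement.
In A, the extraction path crosses only that-complement boundaries, which are transparent.
So A is grammatical.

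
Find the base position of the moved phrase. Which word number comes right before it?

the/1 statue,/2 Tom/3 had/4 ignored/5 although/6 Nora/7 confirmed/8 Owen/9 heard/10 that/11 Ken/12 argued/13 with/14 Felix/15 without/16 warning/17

5

The displaced element is "the statue" (word 2).
It functions as the direct object of "ignored", so the gap sits immediately after word 5 ("ignored").
Base order: Tom had ignored the statue although Nora confirmed Owen heard that Ken argued with Felix without warning.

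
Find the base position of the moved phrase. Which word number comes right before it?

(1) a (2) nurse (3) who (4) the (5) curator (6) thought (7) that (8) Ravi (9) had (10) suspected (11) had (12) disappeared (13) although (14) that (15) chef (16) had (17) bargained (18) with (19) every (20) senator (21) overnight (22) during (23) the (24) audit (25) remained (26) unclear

The displaced element is "a nurse" (word 2).
It is linked across 2 clause boundaries (that → Ø).
It functions as the subject of "disappeared", so the gap sits immediately after word 10 ("suspected").
Base order: The curator thought that Ravi had suspected that a nurse had disappeared although that chef had bargained with every senator overnight during the audit.

10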